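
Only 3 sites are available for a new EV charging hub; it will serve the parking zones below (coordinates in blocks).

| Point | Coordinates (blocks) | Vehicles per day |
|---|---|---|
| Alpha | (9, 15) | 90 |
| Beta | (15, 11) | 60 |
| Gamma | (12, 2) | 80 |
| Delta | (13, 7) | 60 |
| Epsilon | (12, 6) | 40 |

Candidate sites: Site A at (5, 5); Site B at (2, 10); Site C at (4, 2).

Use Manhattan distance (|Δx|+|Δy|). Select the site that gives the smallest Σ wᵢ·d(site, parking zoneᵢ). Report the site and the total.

Site A, total 3940 blocks

Total weighted distance at each candidate:
  Site A (5, 5): total = 3940
  Site B (2, 10): total = 4760
  Site C (4, 2): total = 4780
Minimum is at Site A with total 3940 blocks.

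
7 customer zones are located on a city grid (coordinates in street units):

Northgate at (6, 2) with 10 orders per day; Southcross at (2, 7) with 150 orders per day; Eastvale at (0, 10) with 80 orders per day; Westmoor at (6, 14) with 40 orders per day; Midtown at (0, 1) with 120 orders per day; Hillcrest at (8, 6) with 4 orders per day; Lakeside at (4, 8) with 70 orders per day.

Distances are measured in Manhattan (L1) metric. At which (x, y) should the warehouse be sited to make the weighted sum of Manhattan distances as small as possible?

(2, 7)

Manhattan distance separates: Σwᵢ(|x−xᵢ|+|y−yᵢ|) = Σwᵢ|x−xᵢ| + Σwᵢ|y−yᵢ|, so x and y are optimised independently as 1-D weighted medians.
Total weight W = 474; half = 237.
x-coordinate, sorted with cumulative weight:
  x=0 (Eastvale, w=80) cum 80
  x=0 (Midtown, w=120) cum 200
  x=2 (Southcross, w=150) cum 350  ← median
  x=4 (Lakeside, w=70) cum 420
  x=6 (Northgate, w=10) cum 430
  x=6 (Westmoor, w=40) cum 470
  x=8 (Hillcrest, w=4) cum 474
⇒ x* = 2
y-coordinate, sorted with cumulative weight:
  y=1 (Midtown, w=120) cum 120
  y=2 (Northgate, w=10) cum 130
  y=6 (Hillcrest, w=4) cum 134
  y=7 (Southcross, w=150) cum 284  ← median
  y=8 (Lakeside, w=70) cum 354
  y=10 (Eastvale, w=80) cum 434
  y=14 (Westmoor, w=40) cum 474
⇒ y* = 7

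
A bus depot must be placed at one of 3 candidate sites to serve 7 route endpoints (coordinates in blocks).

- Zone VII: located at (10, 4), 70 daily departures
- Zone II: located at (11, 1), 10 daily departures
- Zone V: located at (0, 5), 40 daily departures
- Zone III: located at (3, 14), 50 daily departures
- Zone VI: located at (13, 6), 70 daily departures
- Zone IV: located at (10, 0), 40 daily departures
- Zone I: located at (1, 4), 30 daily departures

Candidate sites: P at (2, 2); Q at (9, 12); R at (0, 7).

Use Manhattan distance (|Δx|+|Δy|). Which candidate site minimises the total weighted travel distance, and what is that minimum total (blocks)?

Total weighted distance at each candidate:
  P (2, 2): total = 3190
  Q (9, 12): total = 3500
  R (0, 7): total = 3440
Minimum is at P with total 3190 blocks.

P, total 3190 blocks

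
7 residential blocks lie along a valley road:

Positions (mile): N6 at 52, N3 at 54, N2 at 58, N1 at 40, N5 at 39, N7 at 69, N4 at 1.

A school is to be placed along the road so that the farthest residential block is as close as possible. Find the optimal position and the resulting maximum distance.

location 35, max distance 34

The 1-center on a line is the midpoint of the two extreme points: leftmost at 1, rightmost at 69.
Optimal location = (1 + 69)/2 = 35; maximum distance = (69 − 1)/2 = 34.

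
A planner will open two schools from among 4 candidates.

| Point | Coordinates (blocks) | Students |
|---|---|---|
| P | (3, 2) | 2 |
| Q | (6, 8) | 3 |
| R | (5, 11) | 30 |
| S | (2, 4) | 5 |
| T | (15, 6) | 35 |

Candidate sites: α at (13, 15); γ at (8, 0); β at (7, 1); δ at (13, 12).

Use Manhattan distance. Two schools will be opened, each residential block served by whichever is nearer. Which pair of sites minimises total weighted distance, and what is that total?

{β, δ}, total 624

Evaluate every pair (each demand assigned to the nearer of the two):
  {β, δ}: total = 624
  {γ, δ}: total = 644
  {α, δ}: total = 718
  {α, β}: total = 819
  {α, γ}: total = 839
  {γ, β}: total = 889
Best pair: {β, δ} with total 624.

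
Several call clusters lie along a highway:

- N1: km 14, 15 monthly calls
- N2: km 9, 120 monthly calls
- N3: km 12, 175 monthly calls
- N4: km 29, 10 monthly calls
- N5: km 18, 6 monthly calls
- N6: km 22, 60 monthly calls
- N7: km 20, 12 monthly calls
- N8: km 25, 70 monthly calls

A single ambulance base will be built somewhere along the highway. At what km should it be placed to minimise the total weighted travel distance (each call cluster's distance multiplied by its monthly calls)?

For a sum of weighted absolute distances on a line, the optimum is the weighted median (not the mean). Total weight W = 468; half-weight = 234.
Sort by position and accumulate weight:
  km 9 (N2, w=120) → cum 120
  km 12 (N3, w=175) → cum 295  ≥ 234 → median here
  km 14 (N1, w=15) → cum 310
  km 18 (N5, w=6) → cum 316
  km 20 (N7, w=12) → cum 328
  km 22 (N6, w=60) → cum 388
  km 25 (N8, w=70) → cum 458
  km 29 (N4, w=10) → cum 468
Optimal location: km 12.

x = 12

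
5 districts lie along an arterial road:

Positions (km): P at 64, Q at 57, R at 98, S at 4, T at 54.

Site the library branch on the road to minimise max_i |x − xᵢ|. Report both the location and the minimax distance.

The 1-center on a line is the midpoint of the two extreme points: leftmost at 4, rightmost at 98.
Optimal location = (4 + 98)/2 = 51; maximum distance = (98 − 4)/2 = 47.

location 51, max distance 47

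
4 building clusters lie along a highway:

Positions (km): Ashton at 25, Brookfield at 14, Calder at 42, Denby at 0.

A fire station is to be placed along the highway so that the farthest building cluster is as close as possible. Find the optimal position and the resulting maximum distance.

The 1-center on a line is the midpoint of the two extreme points: leftmost at 0, rightmost at 42.
Optimal location = (0 + 42)/2 = 21; maximum distance = (42 − 0)/2 = 21.

location 21, max distance 21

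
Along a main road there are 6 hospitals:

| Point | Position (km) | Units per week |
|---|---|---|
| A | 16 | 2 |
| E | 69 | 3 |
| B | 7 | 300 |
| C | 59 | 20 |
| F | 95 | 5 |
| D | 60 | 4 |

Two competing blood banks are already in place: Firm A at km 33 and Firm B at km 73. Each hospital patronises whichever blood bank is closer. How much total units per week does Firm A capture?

302

The indifferent point is the midpoint (33+73)/2 = 53; hospitals left of it (closer to Firm A at 33) go to Firm A, those right go to Firm B.
  B at 7 (w=300) → Firm A
  A at 16 (w=2) → Firm A
  C at 59 (w=20) → Firm B
  D at 60 (w=4) → Firm B
  E at 69 (w=3) → Firm B
  F at 95 (w=5) → Firm B
Firm A captures 302; Firm B captures 32.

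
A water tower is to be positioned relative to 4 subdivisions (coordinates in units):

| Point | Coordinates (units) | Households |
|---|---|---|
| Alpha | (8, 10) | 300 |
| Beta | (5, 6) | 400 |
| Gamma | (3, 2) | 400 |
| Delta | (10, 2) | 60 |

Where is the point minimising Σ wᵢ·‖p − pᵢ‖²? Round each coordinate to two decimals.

(5.34, 5.45)

The minimiser of Σwᵢ‖p−pᵢ‖² is the weighted centroid p* = (Σwᵢpᵢ)/(Σwᵢ).
Σwᵢ = 1160.
Σwᵢxᵢ = 300·8 + 400·5 + 400·3 + 60·10 = 6200.
Σwᵢyᵢ = 300·10 + 400·6 + 400·2 + 60·2 = 6320.
x* = 6200/1160 = 5.34, y* = 6320/1160 = 5.45.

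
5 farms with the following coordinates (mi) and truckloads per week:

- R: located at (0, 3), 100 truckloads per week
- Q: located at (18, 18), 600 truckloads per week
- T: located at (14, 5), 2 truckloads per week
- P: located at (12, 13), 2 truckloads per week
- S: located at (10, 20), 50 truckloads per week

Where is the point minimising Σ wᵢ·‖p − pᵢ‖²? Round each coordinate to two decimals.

The minimiser of Σwᵢ‖p−pᵢ‖² is the weighted centroid p* = (Σwᵢpᵢ)/(Σwᵢ).
Σwᵢ = 754.
Σwᵢxᵢ = 100·0 + 600·18 + 2·14 + 2·12 + 50·10 = 11352.
Σwᵢyᵢ = 100·3 + 600·18 + 2·5 + 2·13 + 50·20 = 12136.
x* = 11352/754 = 15.06, y* = 12136/754 = 16.10.

(15.06, 16.10)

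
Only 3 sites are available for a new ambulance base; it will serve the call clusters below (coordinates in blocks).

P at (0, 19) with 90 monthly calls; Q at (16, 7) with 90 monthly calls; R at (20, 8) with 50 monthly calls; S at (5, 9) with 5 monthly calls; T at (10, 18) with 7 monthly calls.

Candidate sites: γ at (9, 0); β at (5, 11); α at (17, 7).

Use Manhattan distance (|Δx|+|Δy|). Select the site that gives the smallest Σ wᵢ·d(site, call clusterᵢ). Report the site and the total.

α, total 3096 blocks

Total weighted distance at each candidate:
  γ (9, 0): total = 4928
  β (5, 11): total = 3514
  α (17, 7): total = 3096
Minimum is at α with total 3096 blocks.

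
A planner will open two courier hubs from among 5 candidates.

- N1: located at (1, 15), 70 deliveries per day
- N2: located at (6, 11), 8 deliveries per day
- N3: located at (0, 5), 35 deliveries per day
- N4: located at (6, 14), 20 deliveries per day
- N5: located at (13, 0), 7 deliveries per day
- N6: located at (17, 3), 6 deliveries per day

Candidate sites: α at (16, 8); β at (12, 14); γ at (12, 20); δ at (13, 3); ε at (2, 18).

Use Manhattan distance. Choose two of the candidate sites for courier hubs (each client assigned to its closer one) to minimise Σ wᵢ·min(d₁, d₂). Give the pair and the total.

Evaluate every pair (each demand assigned to the nearer of the two):
  {δ, ε}: total = 1098
  {α, ε}: total = 1166
  {β, ε}: total = 1198
  {γ, ε}: total = 1332
  {β, δ}: total = 1602
  {α, β}: total = 1810
  {β, γ}: total = 1968
  {γ, δ}: total = 2050
  {α, γ}: total = 2242
  {α, δ}: total = 2534
Best pair: {δ, ε} with total 1098.

{δ, ε}, total 1098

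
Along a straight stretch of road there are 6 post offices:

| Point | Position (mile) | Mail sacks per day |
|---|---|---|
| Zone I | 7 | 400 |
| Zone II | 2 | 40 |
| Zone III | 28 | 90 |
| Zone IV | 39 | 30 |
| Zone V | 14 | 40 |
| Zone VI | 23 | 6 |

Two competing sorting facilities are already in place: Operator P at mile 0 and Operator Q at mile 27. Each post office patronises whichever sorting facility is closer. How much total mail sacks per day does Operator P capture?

440

The indifferent point is the midpoint (0+27)/2 = 13.5; post offices left of it (closer to Operator P at 0) go to Operator P, those right go to Operator Q.
  Zone II at 2 (w=40) → Operator P
  Zone I at 7 (w=400) → Operator P
  Zone V at 14 (w=40) → Operator Q
  Zone VI at 23 (w=6) → Operator Q
  Zone III at 28 (w=90) → Operator Q
  Zone IV at 39 (w=30) → Operator Q
Operator P captures 440; Operator Q captures 166.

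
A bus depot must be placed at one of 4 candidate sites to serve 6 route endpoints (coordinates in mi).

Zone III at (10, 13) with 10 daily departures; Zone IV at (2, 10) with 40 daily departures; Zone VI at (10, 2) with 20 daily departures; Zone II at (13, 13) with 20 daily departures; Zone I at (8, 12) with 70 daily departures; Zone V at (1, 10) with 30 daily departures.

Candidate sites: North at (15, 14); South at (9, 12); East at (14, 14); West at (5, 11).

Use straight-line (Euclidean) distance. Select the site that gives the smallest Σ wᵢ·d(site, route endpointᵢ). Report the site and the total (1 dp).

Total weighted distance at each candidate:
  North (15, 14): total = 1846.2
  South (9, 12): total = 906.2
  East (14, 14): total = 1679.2
  West (5, 11): total = 896.2
Minimum is at West with total 896.2 mi.

West, total 896.2 mi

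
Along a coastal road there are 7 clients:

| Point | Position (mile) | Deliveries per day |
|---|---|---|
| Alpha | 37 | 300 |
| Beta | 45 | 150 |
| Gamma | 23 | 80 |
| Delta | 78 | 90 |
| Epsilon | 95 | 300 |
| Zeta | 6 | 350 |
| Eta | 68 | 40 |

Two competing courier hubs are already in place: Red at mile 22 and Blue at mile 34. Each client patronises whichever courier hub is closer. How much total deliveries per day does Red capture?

The indifferent point is the midpoint (22+34)/2 = 28; clients left of it (closer to Red at 22) go to Red, those right go to Blue.
  Zeta at 6 (w=350) → Red
  Gamma at 23 (w=80) → Red
  Alpha at 37 (w=300) → Blue
  Beta at 45 (w=150) → Blue
  Eta at 68 (w=40) → Blue
  Delta at 78 (w=90) → Blue
  Epsilon at 95 (w=300) → Blue
Red captures 430; Blue captures 880.

430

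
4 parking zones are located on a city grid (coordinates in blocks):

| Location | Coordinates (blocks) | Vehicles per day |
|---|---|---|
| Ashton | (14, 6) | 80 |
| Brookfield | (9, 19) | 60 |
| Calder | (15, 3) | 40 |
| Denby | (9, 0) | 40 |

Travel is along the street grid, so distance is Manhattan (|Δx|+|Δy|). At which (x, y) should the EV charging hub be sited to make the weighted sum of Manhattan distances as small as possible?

(14, 6)

Manhattan distance separates: Σwᵢ(|x−xᵢ|+|y−yᵢ|) = Σwᵢ|x−xᵢ| + Σwᵢ|y−yᵢ|, so x and y are optimised independently as 1-D weighted medians.
Total weight W = 220; half = 110.
x-coordinate, sorted with cumulative weight:
  x=9 (Brookfield, w=60) cum 60
  x=9 (Denby, w=40) cum 100
  x=14 (Ashton, w=80) cum 180  ← median
  x=15 (Calder, w=40) cum 220
⇒ x* = 14
y-coordinate, sorted with cumulative weight:
  y=0 (Denby, w=40) cum 40
  y=3 (Calder, w=40) cum 80
  y=6 (Ashton, w=80) cum 160  ← median
  y=19 (Brookfield, w=60) cum 220
⇒ y* = 6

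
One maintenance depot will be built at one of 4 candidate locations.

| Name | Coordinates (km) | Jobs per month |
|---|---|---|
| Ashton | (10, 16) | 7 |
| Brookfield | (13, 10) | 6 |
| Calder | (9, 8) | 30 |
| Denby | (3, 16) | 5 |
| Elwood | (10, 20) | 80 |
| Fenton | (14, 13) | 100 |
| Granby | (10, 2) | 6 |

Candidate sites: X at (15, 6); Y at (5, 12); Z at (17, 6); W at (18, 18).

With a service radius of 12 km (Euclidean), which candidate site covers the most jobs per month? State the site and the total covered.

Coverage radius r = 12 km; a point is covered iff (Δx)²+(Δy)² ≤ 12² = 144.
  X (15, 6): covers {Ashton, Brookfield, Calder, Fenton, Granby} → 149
  Y (5, 12): covers {Ashton, Brookfield, Calder, Denby, Elwood, Fenton, Granby} → 234
  Z (17, 6): covers {Brookfield, Calder, Fenton, Granby} → 142
  W (18, 18): covers {Ashton, Brookfield, Elwood, Fenton} → 193
Maximum coverage at Y: 234 jobs per month.

Y, covering 234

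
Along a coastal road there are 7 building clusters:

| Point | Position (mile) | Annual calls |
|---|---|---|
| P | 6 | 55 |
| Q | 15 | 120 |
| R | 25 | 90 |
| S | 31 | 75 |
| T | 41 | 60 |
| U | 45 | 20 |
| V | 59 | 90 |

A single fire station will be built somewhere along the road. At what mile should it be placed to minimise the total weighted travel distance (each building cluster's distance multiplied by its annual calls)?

x = 25

For a sum of weighted absolute distances on a line, the optimum is the weighted median (not the mean). Total weight W = 510; half-weight = 255.
Sort by position and accumulate weight:
  mile 6 (P, w=55) → cum 55
  mile 15 (Q, w=120) → cum 175
  mile 25 (R, w=90) → cum 265  ≥ 255 → median here
  mile 31 (S, w=75) → cum 340
  mile 41 (T, w=60) → cum 400
  mile 45 (U, w=20) → cum 420
  mile 59 (V, w=90) → cum 510
Optimal location: mile 25.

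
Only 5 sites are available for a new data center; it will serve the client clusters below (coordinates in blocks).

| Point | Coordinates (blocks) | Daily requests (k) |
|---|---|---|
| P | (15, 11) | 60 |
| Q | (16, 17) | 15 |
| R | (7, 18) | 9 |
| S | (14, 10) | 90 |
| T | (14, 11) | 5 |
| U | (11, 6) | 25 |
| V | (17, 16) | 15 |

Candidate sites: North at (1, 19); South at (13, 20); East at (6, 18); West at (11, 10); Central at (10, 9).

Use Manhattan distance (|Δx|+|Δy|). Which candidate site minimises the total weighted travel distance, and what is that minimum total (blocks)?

West, total 1158 blocks

Total weighted distance at each candidate:
  North (1, 19): total = 4583
  South (13, 20): total = 2382
  East (6, 18): total = 3269
  West (11, 10): total = 1158
  Central (10, 9): total = 1528
Minimum is at West with total 1158 blocks.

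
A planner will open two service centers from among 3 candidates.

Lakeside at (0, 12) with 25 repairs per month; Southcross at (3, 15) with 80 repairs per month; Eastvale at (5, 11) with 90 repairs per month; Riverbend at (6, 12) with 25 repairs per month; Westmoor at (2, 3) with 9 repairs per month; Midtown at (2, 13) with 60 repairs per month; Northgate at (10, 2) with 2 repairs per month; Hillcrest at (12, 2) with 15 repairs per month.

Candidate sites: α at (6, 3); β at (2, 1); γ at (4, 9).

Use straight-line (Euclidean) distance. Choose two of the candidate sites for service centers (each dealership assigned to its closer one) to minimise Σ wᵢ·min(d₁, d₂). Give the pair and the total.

{α, γ}, total 1306.8

Evaluate every pair (each demand assigned to the nearer of the two):
  {α, γ}: total = 1306.8
  {β, γ}: total = 1356.2
  {α, β}: total = 2974.3
Best pair: {α, γ} with total 1306.8.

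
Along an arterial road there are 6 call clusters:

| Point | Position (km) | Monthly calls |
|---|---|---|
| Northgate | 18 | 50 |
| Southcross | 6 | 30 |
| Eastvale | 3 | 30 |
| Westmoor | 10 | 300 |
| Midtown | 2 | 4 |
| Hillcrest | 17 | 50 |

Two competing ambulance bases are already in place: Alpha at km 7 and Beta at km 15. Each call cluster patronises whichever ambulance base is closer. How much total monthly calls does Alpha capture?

The indifferent point is the midpoint (7+15)/2 = 11; call clusters left of it (closer to Alpha at 7) go to Alpha, those right go to Beta.
  Midtown at 2 (w=4) → Alpha
  Eastvale at 3 (w=30) → Alpha
  Southcross at 6 (w=30) → Alpha
  Westmoor at 10 (w=300) → Alpha
  Hillcrest at 17 (w=50) → Beta
  Northgate at 18 (w=50) → Beta
Alpha captures 364; Beta captures 100.

364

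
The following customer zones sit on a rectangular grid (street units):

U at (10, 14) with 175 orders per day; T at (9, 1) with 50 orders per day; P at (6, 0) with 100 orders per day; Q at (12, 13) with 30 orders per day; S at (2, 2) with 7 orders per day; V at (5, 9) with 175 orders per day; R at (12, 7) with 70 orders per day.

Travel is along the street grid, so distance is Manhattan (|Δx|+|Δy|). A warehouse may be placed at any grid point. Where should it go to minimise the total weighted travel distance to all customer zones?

(9, 9)

Manhattan distance separates: Σwᵢ(|x−xᵢ|+|y−yᵢ|) = Σwᵢ|x−xᵢ| + Σwᵢ|y−yᵢ|, so x and y are optimised independently as 1-D weighted medians.
Total weight W = 607; half = 303.5.
x-coordinate, sorted with cumulative weight:
  x=2 (S, w=7) cum 7
  x=5 (V, w=175) cum 182
  x=6 (P, w=100) cum 282
  x=9 (T, w=50) cum 332  ← median
  x=10 (U, w=175) cum 507
  x=12 (Q, w=30) cum 537
  x=12 (R, w=70) cum 607
⇒ x* = 9
y-coordinate, sorted with cumulative weight:
  y=0 (P, w=100) cum 100
  y=1 (T, w=50) cum 150
  y=2 (S, w=7) cum 157
  y=7 (R, w=70) cum 227
  y=9 (V, w=175) cum 402  ← median
  y=13 (Q, w=30) cum 432
  y=14 (U, w=175) cum 607
⇒ y* = 9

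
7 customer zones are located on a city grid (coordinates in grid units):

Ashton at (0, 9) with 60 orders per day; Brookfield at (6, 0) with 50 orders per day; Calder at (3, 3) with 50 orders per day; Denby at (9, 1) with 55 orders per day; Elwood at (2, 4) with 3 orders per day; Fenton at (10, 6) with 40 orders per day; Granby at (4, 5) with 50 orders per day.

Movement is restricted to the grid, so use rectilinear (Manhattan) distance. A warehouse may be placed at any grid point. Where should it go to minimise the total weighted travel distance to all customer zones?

Manhattan distance separates: Σwᵢ(|x−xᵢ|+|y−yᵢ|) = Σwᵢ|x−xᵢ| + Σwᵢ|y−yᵢ|, so x and y are optimised independently as 1-D weighted medians.
Total weight W = 308; half = 154.
x-coordinate, sorted with cumulative weight:
  x=0 (Ashton, w=60) cum 60
  x=2 (Elwood, w=3) cum 63
  x=3 (Calder, w=50) cum 113
  x=4 (Granby, w=50) cum 163  ← median
  x=6 (Brookfield, w=50) cum 213
  x=9 (Denby, w=55) cum 268
  x=10 (Fenton, w=40) cum 308
⇒ x* = 4
y-coordinate, sorted with cumulative weight:
  y=0 (Brookfield, w=50) cum 50
  y=1 (Denby, w=55) cum 105
  y=3 (Calder, w=50) cum 155  ← median
  y=4 (Elwood, w=3) cum 158
  y=5 (Granby, w=50) cum 208
  y=6 (Fenton, w=40) cum 248
  y=9 (Ashton, w=60) cum 308
⇒ y* = 3

(4, 3)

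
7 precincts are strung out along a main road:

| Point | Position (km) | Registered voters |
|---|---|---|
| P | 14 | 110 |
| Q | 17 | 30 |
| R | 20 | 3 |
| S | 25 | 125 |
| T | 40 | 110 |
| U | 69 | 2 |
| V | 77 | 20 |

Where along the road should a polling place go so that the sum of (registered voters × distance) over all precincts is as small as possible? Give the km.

x = 25

For a sum of weighted absolute distances on a line, the optimum is the weighted median (not the mean). Total weight W = 400; half-weight = 200.
Sort by position and accumulate weight:
  km 14 (P, w=110) → cum 110
  km 17 (Q, w=30) → cum 140
  km 20 (R, w=3) → cum 143
  km 25 (S, w=125) → cum 268  ≥ 200 → median here
  km 40 (T, w=110) → cum 378
  km 69 (U, w=2) → cum 380
  km 77 (V, w=20) → cum 400
Optimal location: km 25.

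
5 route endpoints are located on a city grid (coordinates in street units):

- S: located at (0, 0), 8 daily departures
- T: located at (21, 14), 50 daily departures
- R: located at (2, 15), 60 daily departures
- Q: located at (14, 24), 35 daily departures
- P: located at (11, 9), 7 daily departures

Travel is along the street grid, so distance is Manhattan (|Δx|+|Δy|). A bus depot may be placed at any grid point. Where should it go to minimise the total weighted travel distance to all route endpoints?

Manhattan distance separates: Σwᵢ(|x−xᵢ|+|y−yᵢ|) = Σwᵢ|x−xᵢ| + Σwᵢ|y−yᵢ|, so x and y are optimised independently as 1-D weighted medians.
Total weight W = 160; half = 80.
x-coordinate, sorted with cumulative weight:
  x=0 (S, w=8) cum 8
  x=2 (R, w=60) cum 68
  x=11 (P, w=7) cum 75
  x=14 (Q, w=35) cum 110  ← median
  x=21 (T, w=50) cum 160
⇒ x* = 14
y-coordinate, sorted with cumulative weight:
  y=0 (S, w=8) cum 8
  y=9 (P, w=7) cum 15
  y=14 (T, w=50) cum 65
  y=15 (R, w=60) cum 125  ← median
  y=24 (Q, w=35) cum 160
⇒ y* = 15

(14, 15)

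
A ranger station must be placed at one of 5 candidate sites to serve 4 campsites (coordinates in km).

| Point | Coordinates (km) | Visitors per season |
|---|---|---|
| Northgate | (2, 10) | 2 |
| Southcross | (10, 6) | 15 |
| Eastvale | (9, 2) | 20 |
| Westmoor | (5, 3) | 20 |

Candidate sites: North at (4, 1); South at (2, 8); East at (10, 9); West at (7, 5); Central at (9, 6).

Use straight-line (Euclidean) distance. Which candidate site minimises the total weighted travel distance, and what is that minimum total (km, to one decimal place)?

Total weighted distance at each candidate:
  North (4, 1): total = 282.3
  South (2, 8): total = 428.7
  East (10, 9): total = 358.8
  West (7, 5): total = 190.3
  Central (9, 6): total = 211.1
Minimum is at West with total 190.3 km.

West, total 190.3 km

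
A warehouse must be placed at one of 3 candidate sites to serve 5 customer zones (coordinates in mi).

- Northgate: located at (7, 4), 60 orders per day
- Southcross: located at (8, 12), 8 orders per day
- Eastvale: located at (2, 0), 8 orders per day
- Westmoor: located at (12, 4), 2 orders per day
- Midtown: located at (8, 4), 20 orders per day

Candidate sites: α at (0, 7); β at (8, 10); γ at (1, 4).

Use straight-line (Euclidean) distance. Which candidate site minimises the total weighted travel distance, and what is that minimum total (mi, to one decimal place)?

Total weighted distance at each candidate:
  α (0, 7): total = 786.3
  β (8, 10): total = 608.7
  γ (1, 4): total = 640.0
Minimum is at β with total 608.7 mi.

β, total 608.7 mi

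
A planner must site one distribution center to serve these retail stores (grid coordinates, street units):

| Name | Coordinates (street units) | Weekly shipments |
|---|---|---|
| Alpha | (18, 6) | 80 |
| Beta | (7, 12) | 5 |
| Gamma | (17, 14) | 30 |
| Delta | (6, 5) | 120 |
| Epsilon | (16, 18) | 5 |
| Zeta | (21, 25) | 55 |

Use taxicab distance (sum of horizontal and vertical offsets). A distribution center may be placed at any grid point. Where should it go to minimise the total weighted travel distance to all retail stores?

(17, 6)

Manhattan distance separates: Σwᵢ(|x−xᵢ|+|y−yᵢ|) = Σwᵢ|x−xᵢ| + Σwᵢ|y−yᵢ|, so x and y are optimised independently as 1-D weighted medians.
Total weight W = 295; half = 147.5.
x-coordinate, sorted with cumulative weight:
  x=6 (Delta, w=120) cum 120
  x=7 (Beta, w=5) cum 125
  x=16 (Epsilon, w=5) cum 130
  x=17 (Gamma, w=30) cum 160  ← median
  x=18 (Alpha, w=80) cum 240
  x=21 (Zeta, w=55) cum 295
⇒ x* = 17
y-coordinate, sorted with cumulative weight:
  y=5 (Delta, w=120) cum 120
  y=6 (Alpha, w=80) cum 200  ← median
  y=12 (Beta, w=5) cum 205
  y=14 (Gamma, w=30) cum 235
  y=18 (Epsilon, w=5) cum 240
  y=25 (Zeta, w=55) cum 295
⇒ y* = 6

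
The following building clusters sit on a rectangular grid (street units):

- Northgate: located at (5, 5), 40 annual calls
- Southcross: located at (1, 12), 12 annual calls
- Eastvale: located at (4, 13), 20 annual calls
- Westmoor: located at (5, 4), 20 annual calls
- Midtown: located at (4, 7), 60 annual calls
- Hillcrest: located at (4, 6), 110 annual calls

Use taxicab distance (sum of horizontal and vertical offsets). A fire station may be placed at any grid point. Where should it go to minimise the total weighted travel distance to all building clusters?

Manhattan distance separates: Σwᵢ(|x−xᵢ|+|y−yᵢ|) = Σwᵢ|x−xᵢ| + Σwᵢ|y−yᵢ|, so x and y are optimised independently as 1-D weighted medians.
Total weight W = 262; half = 131.
x-coordinate, sorted with cumulative weight:
  x=1 (Southcross, w=12) cum 12
  x=4 (Eastvale, w=20) cum 32
  x=4 (Midtown, w=60) cum 92
  x=4 (Hillcrest, w=110) cum 202  ← median
  x=5 (Northgate, w=40) cum 242
  x=5 (Westmoor, w=20) cum 262
⇒ x* = 4
y-coordinate, sorted with cumulative weight:
  y=4 (Westmoor, w=20) cum 20
  y=5 (Northgate, w=40) cum 60
  y=6 (Hillcrest, w=110) cum 170  ← median
  y=7 (Midtown, w=60) cum 230
  y=12 (Southcross, w=12) cum 242
  y=13 (Eastvale, w=20) cum 262
⇒ y* = 6

(4, 6)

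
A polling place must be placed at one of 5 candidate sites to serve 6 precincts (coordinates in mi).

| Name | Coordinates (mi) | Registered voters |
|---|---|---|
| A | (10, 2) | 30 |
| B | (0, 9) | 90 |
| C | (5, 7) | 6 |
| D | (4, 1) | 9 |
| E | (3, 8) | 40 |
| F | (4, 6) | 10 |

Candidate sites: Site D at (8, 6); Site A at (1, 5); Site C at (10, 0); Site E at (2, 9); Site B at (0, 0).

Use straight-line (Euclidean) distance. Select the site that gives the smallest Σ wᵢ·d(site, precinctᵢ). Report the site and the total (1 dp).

Total weighted distance at each candidate:
  Site D (8, 6): total = 1235.1
  Site A (1, 5): total = 903.4
  Site C (10, 0): total = 1887.2
  Site E (2, 9): total = 687.4
  Site B (0, 0): total = 1618.5
Minimum is at Site E with total 687.4 mi.

Site E, total 687.4 mi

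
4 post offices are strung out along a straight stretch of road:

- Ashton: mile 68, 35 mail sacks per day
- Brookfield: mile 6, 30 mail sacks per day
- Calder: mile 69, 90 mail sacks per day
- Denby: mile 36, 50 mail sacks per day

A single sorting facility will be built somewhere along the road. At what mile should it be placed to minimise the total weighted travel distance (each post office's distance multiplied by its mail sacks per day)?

x = 68

For a sum of weighted absolute distances on a line, the optimum is the weighted median (not the mean). Total weight W = 205; half-weight = 102.5.
Sort by position and accumulate weight:
  mile 6 (Brookfield, w=30) → cum 30
  mile 36 (Denby, w=50) → cum 80
  mile 68 (Ashton, w=35) → cum 115  ≥ 102.5 → median here
  mile 69 (Calder, w=90) → cum 205
Optimal location: mile 68.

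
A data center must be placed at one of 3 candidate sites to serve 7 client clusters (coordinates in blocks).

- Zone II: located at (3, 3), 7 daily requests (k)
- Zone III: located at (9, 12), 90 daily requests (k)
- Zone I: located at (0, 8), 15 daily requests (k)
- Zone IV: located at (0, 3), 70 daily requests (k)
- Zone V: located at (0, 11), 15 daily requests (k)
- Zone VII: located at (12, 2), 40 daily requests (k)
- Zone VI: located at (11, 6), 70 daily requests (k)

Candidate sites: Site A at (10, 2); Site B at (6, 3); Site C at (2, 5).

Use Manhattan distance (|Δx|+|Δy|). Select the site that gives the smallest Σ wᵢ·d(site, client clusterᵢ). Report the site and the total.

Total weighted distance at each candidate:
  Site A (10, 2): total = 2771
  Site B (6, 3): total = 2736
  Site C (2, 5): total = 2976
Minimum is at Site B with total 2736 blocks.

Site B, total 2736 blocks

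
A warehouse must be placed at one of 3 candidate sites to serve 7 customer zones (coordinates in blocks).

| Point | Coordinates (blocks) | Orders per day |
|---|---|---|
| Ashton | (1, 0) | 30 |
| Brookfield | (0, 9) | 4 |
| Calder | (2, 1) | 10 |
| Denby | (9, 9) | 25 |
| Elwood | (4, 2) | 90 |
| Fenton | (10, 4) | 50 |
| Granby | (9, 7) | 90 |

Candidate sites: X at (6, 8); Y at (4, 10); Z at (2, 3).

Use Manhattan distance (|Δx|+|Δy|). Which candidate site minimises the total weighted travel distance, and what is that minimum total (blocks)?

X, total 2108 blocks

Total weighted distance at each candidate:
  X (6, 8): total = 2108
  Y (4, 10): total = 2710
  Z (2, 3): total = 2207
Minimum is at X with total 2108 blocks.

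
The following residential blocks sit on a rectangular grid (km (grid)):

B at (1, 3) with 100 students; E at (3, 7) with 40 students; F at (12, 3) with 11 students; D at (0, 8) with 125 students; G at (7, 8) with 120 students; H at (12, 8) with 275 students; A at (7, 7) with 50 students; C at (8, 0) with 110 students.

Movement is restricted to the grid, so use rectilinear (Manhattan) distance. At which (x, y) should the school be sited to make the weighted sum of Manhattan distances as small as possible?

Manhattan distance separates: Σwᵢ(|x−xᵢ|+|y−yᵢ|) = Σwᵢ|x−xᵢ| + Σwᵢ|y−yᵢ|, so x and y are optimised independently as 1-D weighted medians.
Total weight W = 831; half = 415.5.
x-coordinate, sorted with cumulative weight:
  x=0 (D, w=125) cum 125
  x=1 (B, w=100) cum 225
  x=3 (E, w=40) cum 265
  x=7 (G, w=120) cum 385
  x=7 (A, w=50) cum 435  ← median
  x=8 (C, w=110) cum 545
  x=12 (F, w=11) cum 556
  x=12 (H, w=275) cum 831
⇒ x* = 7
y-coordinate, sorted with cumulative weight:
  y=0 (C, w=110) cum 110
  y=3 (B, w=100) cum 210
  y=3 (F, w=11) cum 221
  y=7 (E, w=40) cum 261
  y=7 (A, w=50) cum 311
  y=8 (D, w=125) cum 436  ← median
  y=8 (G, w=120) cum 556
  y=8 (H, w=275) cum 831
⇒ y* = 8

(7, 8)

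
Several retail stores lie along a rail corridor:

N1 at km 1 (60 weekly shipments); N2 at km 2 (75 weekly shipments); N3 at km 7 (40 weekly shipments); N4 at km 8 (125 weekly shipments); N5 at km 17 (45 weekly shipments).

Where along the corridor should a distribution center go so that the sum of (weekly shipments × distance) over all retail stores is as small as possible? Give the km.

For a sum of weighted absolute distances on a line, the optimum is the weighted median (not the mean). Total weight W = 345; half-weight = 172.5.
Sort by position and accumulate weight:
  km 1 (N1, w=60) → cum 60
  km 2 (N2, w=75) → cum 135
  km 7 (N3, w=40) → cum 175  ≥ 172.5 → median here
  km 8 (N4, w=125) → cum 300
  km 17 (N5, w=45) → cum 345
Optimal location: km 7.

x = 7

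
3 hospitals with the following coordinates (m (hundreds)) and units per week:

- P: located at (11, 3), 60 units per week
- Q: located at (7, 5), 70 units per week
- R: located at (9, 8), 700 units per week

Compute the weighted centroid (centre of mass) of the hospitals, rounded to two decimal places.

The minimiser of Σwᵢ‖p−pᵢ‖² is the weighted centroid p* = (Σwᵢpᵢ)/(Σwᵢ).
Σwᵢ = 830.
Σwᵢxᵢ = 60·11 + 70·7 + 700·9 = 7450.
Σwᵢyᵢ = 60·3 + 70·5 + 700·8 = 6130.
x* = 7450/830 = 8.98, y* = 6130/830 = 7.39.

(8.98, 7.39)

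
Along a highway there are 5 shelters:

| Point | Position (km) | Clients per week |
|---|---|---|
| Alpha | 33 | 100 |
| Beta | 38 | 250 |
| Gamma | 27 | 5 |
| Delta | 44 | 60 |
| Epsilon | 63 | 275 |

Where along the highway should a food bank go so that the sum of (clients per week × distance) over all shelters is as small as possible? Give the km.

For a sum of weighted absolute distances on a line, the optimum is the weighted median (not the mean). Total weight W = 690; half-weight = 345.
Sort by position and accumulate weight:
  km 27 (Gamma, w=5) → cum 5
  km 33 (Alpha, w=100) → cum 105
  km 38 (Beta, w=250) → cum 355  ≥ 345 → median here
  km 44 (Delta, w=60) → cum 415
  km 63 (Epsilon, w=275) → cum 690
Optimal location: km 38.

x = 38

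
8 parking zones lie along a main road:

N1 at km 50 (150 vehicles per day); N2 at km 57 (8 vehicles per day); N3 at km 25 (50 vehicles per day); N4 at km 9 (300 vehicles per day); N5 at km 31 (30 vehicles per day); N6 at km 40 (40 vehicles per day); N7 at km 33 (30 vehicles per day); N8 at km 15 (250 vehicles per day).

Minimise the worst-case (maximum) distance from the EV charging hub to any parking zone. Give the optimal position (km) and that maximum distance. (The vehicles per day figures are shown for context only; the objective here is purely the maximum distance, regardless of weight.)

The 1-center on a line is the midpoint of the two extreme points: leftmost at 9, rightmost at 57.
Optimal location = (9 + 57)/2 = 33; maximum distance = (57 − 9)/2 = 24.

location 33, max distance 24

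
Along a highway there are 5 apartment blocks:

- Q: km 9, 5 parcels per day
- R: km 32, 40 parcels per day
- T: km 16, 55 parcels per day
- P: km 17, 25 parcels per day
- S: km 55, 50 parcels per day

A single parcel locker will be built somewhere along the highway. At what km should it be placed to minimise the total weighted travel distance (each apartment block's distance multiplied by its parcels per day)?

For a sum of weighted absolute distances on a line, the optimum is the weighted median (not the mean). Total weight W = 175; half-weight = 87.5.
Sort by position and accumulate weight:
  km 9 (Q, w=5) → cum 5
  km 16 (T, w=55) → cum 60
  km 17 (P, w=25) → cum 85
  km 32 (R, w=40) → cum 125  ≥ 87.5 → median here
  km 55 (S, w=50) → cum 175
Optimal location: km 32.

x = 32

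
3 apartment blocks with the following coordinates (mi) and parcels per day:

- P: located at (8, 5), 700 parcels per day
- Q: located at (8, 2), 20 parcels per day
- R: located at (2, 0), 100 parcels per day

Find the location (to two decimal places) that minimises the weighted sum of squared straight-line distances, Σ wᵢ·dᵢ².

(7.27, 4.32)

The minimiser of Σwᵢ‖p−pᵢ‖² is the weighted centroid p* = (Σwᵢpᵢ)/(Σwᵢ).
Σwᵢ = 820.
Σwᵢxᵢ = 700·8 + 20·8 + 100·2 = 5960.
Σwᵢyᵢ = 700·5 + 20·2 + 100·0 = 3540.
x* = 5960/820 = 7.27, y* = 3540/820 = 4.32.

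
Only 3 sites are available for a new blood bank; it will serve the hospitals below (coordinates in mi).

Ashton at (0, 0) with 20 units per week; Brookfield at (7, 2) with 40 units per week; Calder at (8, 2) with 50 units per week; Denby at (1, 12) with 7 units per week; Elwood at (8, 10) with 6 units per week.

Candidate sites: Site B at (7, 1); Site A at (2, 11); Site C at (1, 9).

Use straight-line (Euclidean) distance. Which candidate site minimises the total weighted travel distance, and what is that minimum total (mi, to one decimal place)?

Site B, total 394.2 mi

Total weighted distance at each candidate:
  Site B (7, 1): total = 394.2
  Site A (2, 11): total = 1222.7
  Site C (1, 9): total = 1108.3
Minimum is at Site B with total 394.2 mi.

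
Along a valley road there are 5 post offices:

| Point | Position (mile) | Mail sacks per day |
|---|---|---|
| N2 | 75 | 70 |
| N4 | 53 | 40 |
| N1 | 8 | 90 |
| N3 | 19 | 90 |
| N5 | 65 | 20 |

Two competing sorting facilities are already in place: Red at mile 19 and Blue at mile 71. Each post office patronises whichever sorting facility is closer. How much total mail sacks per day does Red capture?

The indifferent point is the midpoint (19+71)/2 = 45; post offices left of it (closer to Red at 19) go to Red, those right go to Blue.
  N1 at 8 (w=90) → Red
  N3 at 19 (w=90) → Red
  N4 at 53 (w=40) → Blue
  N5 at 65 (w=20) → Blue
  N2 at 75 (w=70) → Blue
Red captures 180; Blue captures 130.

180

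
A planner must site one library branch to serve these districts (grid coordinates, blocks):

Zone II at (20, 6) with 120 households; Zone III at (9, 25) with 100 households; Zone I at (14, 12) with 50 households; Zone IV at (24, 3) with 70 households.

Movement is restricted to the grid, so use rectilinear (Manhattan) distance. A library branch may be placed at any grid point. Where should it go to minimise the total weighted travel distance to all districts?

Manhattan distance separates: Σwᵢ(|x−xᵢ|+|y−yᵢ|) = Σwᵢ|x−xᵢ| + Σwᵢ|y−yᵢ|, so x and y are optimised independently as 1-D weighted medians.
Total weight W = 340; half = 170.
x-coordinate, sorted with cumulative weight:
  x=9 (Zone III, w=100) cum 100
  x=14 (Zone I, w=50) cum 150
  x=20 (Zone II, w=120) cum 270  ← median
  x=24 (Zone IV, w=70) cum 340
⇒ x* = 20
y-coordinate, sorted with cumulative weight:
  y=3 (Zone IV, w=70) cum 70
  y=6 (Zone II, w=120) cum 190  ← median
  y=12 (Zone I, w=50) cum 240
  y=25 (Zone III, w=100) cum 340
⇒ y* = 6

(20, 6)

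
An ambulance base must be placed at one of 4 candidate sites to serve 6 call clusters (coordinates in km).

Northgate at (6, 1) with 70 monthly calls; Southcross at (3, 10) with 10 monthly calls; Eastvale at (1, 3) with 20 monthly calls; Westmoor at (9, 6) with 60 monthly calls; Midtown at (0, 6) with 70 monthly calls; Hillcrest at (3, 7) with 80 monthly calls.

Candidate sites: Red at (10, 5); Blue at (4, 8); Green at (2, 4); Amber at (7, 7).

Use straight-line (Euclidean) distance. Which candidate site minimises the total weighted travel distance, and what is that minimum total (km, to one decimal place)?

Green, total 1326.9 km

Total weighted distance at each candidate:
  Red (10, 5): total = 2037.1
  Blue (4, 8): total = 1397.9
  Green (2, 4): total = 1326.9
  Amber (7, 7): total = 1569.2
Minimum is at Green with total 1326.9 km.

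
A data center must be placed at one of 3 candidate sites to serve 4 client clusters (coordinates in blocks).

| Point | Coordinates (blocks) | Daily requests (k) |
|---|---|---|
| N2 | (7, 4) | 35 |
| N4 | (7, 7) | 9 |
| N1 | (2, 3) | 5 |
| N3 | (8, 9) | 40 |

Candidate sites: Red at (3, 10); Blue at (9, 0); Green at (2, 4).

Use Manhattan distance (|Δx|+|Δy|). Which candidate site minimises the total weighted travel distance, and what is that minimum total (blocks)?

Green, total 692 blocks

Total weighted distance at each candidate:
  Red (3, 10): total = 693
  Blue (9, 0): total = 741
  Green (2, 4): total = 692
Minimum is at Green with total 692 blocks.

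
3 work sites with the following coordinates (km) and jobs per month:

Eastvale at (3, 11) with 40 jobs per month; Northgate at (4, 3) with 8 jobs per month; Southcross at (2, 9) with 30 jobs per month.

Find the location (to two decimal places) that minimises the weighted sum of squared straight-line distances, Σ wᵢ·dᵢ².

The minimiser of Σwᵢ‖p−pᵢ‖² is the weighted centroid p* = (Σwᵢpᵢ)/(Σwᵢ).
Σwᵢ = 78.
Σwᵢxᵢ = 40·3 + 8·4 + 30·2 = 212.
Σwᵢyᵢ = 40·11 + 8·3 + 30·9 = 734.
x* = 212/78 = 2.72, y* = 734/78 = 9.41.

(2.72, 9.41)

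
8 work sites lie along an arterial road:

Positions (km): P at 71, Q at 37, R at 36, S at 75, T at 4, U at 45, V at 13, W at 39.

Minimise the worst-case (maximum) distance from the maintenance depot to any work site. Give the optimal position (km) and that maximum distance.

The 1-center on a line is the midpoint of the two extreme points: leftmost at 4, rightmost at 75.
Optimal location = (4 + 75)/2 = 39.5; maximum distance = (75 − 4)/2 = 35.5.

location 39.5, max distance 35.5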